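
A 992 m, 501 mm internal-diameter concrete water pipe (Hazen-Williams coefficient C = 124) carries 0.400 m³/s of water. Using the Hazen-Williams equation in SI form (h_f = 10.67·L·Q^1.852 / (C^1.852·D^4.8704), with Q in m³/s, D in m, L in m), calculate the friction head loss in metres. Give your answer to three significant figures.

h_f = 10.67·992·0.400^1.852 / (124^1.852·0.501^4.8704) = 7.457 m

h_f ≈ 7.46 m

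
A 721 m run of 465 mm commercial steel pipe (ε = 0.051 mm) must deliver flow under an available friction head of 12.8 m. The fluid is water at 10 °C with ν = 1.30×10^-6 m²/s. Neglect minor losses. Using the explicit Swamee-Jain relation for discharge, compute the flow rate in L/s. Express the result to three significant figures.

Swamee-Jain (Type II): Q = -0.965·√(gD⁵h_f/L)·ln[ε/(3.7D) + √(3.17ν²L/(gD³h_f))]
√(gD⁵h_f/L) = √(9.81·0.465⁵·12.8/721) = 0.06153
ε/(3.7D) = 2.96×10^-5; √(3.17ν²L/(gD³h_f)) = 1.75×10^-5
Q = -0.965·0.06153·ln(4.713×10^-5) = 0.5916 m³/s
Check: V = 3.48 m/s, Re = 1.25×10^6, f = 0.01343, h_f = 12.9 m ≈ 12.8 m ✓

Q ≈ 592 L/s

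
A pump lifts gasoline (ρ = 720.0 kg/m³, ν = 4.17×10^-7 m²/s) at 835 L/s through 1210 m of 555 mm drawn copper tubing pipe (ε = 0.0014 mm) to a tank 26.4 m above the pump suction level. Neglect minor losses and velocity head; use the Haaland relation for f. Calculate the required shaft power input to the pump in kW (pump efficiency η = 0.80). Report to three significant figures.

P_shaft ≈ 285 kW

V = 4Q/(πD²) = 3.452 m/s; Re = 4.59×10^6; ε/D = 2.52×10^-6; f = 0.009226
h_f = f(L/D)V²/2g = 12.21 m
Total head H = z + h_f = 26.4 + 12.21 = 38.61 m
P_hyd = ρgQH = 720.0·9.81·0.835·38.61 = 227.7 kW
P_shaft = P_hyd/η = 227.7/0.80 = 284.7 kW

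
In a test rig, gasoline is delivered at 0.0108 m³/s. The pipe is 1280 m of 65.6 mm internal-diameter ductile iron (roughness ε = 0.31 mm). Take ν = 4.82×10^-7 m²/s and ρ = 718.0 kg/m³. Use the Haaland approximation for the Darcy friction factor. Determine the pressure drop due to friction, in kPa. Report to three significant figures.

Δp ≈ 2150 kPa

V = 4Q/(πD²) = 4·0.0108/(π·0.0656²) = 3.195 m/s
Re = VD/ν = 3.195·0.0656/4.82×10^-7 = 4.35×10^5 → turbulent
ε/D = 0.31/65.6 = 0.00473
Haaland: f = 0.03012
h_f = f(L/D)V²/(2g) = 0.03012·(1280/0.0656)·3.195²/(2·9.81) = 305.9 m
Δp = ρg·h_f = 718.0·9.81·305.9 = 2154 kPa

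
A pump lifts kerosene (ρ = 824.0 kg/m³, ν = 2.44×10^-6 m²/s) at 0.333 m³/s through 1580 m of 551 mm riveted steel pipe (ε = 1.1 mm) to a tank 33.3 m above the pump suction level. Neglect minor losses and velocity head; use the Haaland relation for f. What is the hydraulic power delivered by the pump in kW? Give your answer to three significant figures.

V = 4Q/(πD²) = 1.397 m/s; Re = 3.15×10^5; ε/D = 0.00200; f = 0.02396
h_f = f(L/D)V²/2g = 6.830 m
Total head H = z + h_f = 33.3 + 6.830 = 40.13 m
P_hyd = ρgQH = 824.0·9.81·0.333·40.13 = 108.0 kW

P_hyd ≈ 108 kW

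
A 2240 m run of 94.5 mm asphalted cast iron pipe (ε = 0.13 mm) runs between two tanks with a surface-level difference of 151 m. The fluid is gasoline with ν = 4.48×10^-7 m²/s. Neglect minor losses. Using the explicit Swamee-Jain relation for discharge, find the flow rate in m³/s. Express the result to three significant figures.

Q ≈ 0.0168 m³/s

Swamee-Jain (Type II): Q = -0.965·√(gD⁵h_f/L)·ln[ε/(3.7D) + √(3.17ν²L/(gD³h_f))]
√(gD⁵h_f/L) = √(9.81·0.0945⁵·151/2240) = 0.002232
ε/(3.7D) = 3.72×10^-4; √(3.17ν²L/(gD³h_f)) = 3.38×10^-5
Q = -0.965·0.002232·ln(4.056×10^-4) = 0.01683 m³/s
Check: V = 2.40 m/s, Re = 5.06×10^5, f = 0.02184, h_f = 152 m ≈ 151 m ✓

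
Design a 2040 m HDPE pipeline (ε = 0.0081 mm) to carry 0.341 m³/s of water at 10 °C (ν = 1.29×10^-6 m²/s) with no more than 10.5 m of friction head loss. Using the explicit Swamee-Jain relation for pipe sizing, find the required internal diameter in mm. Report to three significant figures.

Swamee-Jain (Type III): D = 0.66·[ε^1.25·(LQ²/(gh_f))^4.75 + ν·Q^9.4·(L/(gh_f))^5.2]^0.04
LQ²/(gh_f) = 2.303; L/(gh_f) = 19.80
Term 1 = ε^1.25·(…)^4.75 = 2.27×10^-5; Term 2 = ν·Q^9.4·(…)^5.2 = 2.90×10^-4
D = 0.66·(2.27×10^-5 + 2.90×10^-4)^0.04 = 0.4779 m = 478 mm
Check: V = 1.90 m/s, Re = 7.04×10^5, f = 0.01265, h_f = 9.95 m ≈ 10.5 m ✓

D ≈ 478 mm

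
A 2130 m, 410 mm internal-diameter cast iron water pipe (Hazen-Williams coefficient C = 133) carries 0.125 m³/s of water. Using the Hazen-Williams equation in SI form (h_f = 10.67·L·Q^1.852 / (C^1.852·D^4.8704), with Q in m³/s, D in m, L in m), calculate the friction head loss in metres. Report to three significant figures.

h_f = 10.67·2130·0.125^1.852 / (133^1.852·0.410^4.8704) = 4.331 m

h_f ≈ 4.33 m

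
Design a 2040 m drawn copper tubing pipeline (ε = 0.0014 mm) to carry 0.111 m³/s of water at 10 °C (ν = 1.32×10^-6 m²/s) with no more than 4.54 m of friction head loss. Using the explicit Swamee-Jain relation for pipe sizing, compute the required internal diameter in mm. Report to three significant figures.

Swamee-Jain (Type III): D = 0.66·[ε^1.25·(LQ²/(gh_f))^4.75 + ν·Q^9.4·(L/(gh_f))^5.2]^0.04
LQ²/(gh_f) = 0.5644; L/(gh_f) = 45.80
Term 1 = ε^1.25·(…)^4.75 = 3.18×10^-9; Term 2 = ν·Q^9.4·(…)^5.2 = 6.07×10^-7
D = 0.66·(3.18×10^-9 + 6.07×10^-7)^0.04 = 0.3724 m = 372 mm
Check: V = 1.02 m/s, Re = 2.88×10^5, f = 0.01453, h_f = 4.22 m ≈ 4.54 m ✓

D ≈ 372 mm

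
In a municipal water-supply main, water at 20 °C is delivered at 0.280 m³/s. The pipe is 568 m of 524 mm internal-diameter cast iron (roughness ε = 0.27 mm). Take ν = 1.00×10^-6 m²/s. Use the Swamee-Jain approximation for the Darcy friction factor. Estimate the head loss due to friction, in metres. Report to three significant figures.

h_f ≈ 1.64 m

V = 4Q/(πD²) = 4·0.280/(π·0.524²) = 1.298 m/s
Re = VD/ν = 1.298·0.524/1.00×10^-6 = 6.80×10^5 → turbulent
ε/D = 0.27/524 = 5.15×10^-4
Swamee-Jain: f = 0.01763
h_f = f(L/D)V²/(2g) = 0.01763·(568/0.524)·1.298²/(2·9.81) = 1.642 m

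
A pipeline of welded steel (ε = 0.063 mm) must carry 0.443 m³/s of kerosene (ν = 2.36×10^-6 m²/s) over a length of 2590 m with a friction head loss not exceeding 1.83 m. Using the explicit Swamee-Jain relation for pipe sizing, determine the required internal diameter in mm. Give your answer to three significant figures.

D ≈ 821 mm

Swamee-Jain (Type III): D = 0.66·[ε^1.25·(LQ²/(gh_f))^4.75 + ν·Q^9.4·(L/(gh_f))^5.2]^0.04
LQ²/(gh_f) = 28.31; L/(gh_f) = 144.3
Term 1 = ε^1.25·(…)^4.75 = 44.3; Term 2 = ν·Q^9.4·(…)^5.2 = 189
D = 0.66·(44.3 + 189)^0.04 = 0.8209 m = 821 mm
Check: V = 0.837 m/s, Re = 2.91×10^5, f = 0.01528, h_f = 1.72 m ≈ 1.83 m ✓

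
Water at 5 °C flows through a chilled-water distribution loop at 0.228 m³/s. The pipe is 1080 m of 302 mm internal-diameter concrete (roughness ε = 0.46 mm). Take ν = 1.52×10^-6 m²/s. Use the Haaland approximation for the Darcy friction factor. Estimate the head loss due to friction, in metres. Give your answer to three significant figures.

h_f ≈ 40.9 m

V = 4Q/(πD²) = 4·0.228/(π·0.302²) = 3.183 m/s
Re = VD/ν = 3.183·0.302/1.52×10^-6 = 6.32×10^5 → turbulent
ε/D = 0.46/302 = 0.00152
Haaland: f = 0.02217
h_f = f(L/D)V²/(2g) = 0.02217·(1080/0.302)·3.183²/(2·9.81) = 40.93 m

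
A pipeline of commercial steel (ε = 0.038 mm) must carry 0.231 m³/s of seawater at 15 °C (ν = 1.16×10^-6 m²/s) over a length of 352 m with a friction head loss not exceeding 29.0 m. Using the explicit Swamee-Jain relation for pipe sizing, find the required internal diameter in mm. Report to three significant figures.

D ≈ 241 mm

Swamee-Jain (Type III): D = 0.66·[ε^1.25·(LQ²/(gh_f))^4.75 + ν·Q^9.4·(L/(gh_f))^5.2]^0.04
LQ²/(gh_f) = 0.06602; L/(gh_f) = 1.237
Term 1 = ε^1.25·(…)^4.75 = 7.38×10^-12; Term 2 = ν·Q^9.4·(…)^5.2 = 3.66×10^-12
D = 0.66·(7.38×10^-12 + 3.66×10^-12)^0.04 = 0.2406 m = 241 mm
Check: V = 5.08 m/s, Re = 1.05×10^6, f = 0.01424, h_f = 27.4 m ≈ 29.0 m ✓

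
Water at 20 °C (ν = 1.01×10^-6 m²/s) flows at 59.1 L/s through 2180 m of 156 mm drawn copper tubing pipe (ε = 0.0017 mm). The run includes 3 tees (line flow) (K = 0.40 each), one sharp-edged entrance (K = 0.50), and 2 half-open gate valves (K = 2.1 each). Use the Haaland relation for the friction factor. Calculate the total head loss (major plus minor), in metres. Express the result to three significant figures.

V = 4Q/(πD²) = 3.092 m/s; V²/2g = 0.4873 m
Re = 4.78×10^5, ε/D = 1.09×10^-5 → f = 0.01329 (Haaland)
Major: h_f = f(L/D)·V²/2g = 0.01329·13974·0.4873 = 90.51 m
Minor: ΣK = 5.90; h_m = ΣK·V²/2g = 2.875 m
Total H_L = 90.51 + 2.875 = 93.38 m

H_L ≈ 93.4 m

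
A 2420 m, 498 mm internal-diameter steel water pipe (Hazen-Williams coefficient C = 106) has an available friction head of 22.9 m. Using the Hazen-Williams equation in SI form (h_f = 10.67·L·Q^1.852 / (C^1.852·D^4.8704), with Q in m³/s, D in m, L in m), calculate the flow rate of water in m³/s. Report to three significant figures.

Rearranging: Q = [h_f·C^1.852·D^4.8704 / (10.67·L)]^(1/1.852)
Q = [22.9·106^1.852·0.498^4.8704 / (10.67·2420)]^0.540 = 0.3811 m³/s

Q ≈ 0.381 m³/s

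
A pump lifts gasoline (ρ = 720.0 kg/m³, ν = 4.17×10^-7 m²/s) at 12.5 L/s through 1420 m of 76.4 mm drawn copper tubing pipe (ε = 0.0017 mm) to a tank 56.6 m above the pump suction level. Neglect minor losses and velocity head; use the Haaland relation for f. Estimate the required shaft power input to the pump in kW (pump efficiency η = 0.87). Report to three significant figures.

P_shaft ≈ 15.3 kW

V = 4Q/(πD²) = 2.727 m/s; Re = 5.00×10^5; ε/D = 2.23×10^-5; f = 0.01333
h_f = f(L/D)V²/2g = 93.88 m
Total head H = z + h_f = 56.6 + 93.88 = 150.5 m
P_hyd = ρgQH = 720.0·9.81·0.0125·150.5 = 13.29 kW
P_shaft = P_hyd/η = 13.29/0.87 = 15.27 kW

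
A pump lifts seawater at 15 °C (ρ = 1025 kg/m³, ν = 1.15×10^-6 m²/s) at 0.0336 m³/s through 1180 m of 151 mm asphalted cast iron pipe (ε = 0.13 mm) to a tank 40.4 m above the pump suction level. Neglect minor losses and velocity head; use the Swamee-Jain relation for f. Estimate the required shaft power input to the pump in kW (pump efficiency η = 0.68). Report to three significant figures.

P_shaft ≈ 34.3 kW

V = 4Q/(πD²) = 1.876 m/s; Re = 2.46×10^5; ε/D = 8.61×10^-4; f = 0.02036
h_f = f(L/D)V²/2g = 28.55 m
Total head H = z + h_f = 40.4 + 28.55 = 68.95 m
P_hyd = ρgQH = 1025·9.81·0.0336·68.95 = 23.30 kW
P_shaft = P_hyd/η = 23.30/0.68 = 34.26 kW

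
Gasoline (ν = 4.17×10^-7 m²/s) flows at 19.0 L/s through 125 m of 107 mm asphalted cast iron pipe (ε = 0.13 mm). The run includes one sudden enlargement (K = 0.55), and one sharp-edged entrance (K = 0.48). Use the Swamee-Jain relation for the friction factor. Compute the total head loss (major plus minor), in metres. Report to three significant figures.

V = 4Q/(πD²) = 2.113 m/s; V²/2g = 0.2276 m
Re = 5.42×10^5, ε/D = 0.00121 → f = 0.02120 (Swamee-Jain)
Major: h_f = f(L/D)·V²/2g = 0.02120·1168·0.2276 = 5.635 m
Minor: ΣK = 1.03; h_m = ΣK·V²/2g = 0.2344 m
Total H_L = 5.635 + 0.2344 = 5.870 m

H_L ≈ 5.87 m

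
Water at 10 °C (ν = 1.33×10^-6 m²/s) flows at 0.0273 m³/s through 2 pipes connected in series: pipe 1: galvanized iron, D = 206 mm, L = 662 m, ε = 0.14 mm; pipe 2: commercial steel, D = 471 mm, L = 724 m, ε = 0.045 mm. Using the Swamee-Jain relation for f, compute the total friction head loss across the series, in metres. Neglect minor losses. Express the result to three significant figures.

H ≈ 2.31 m

Pipe 1: V = 0.8191 m/s, Re = 1.27×10^5, ε/D = 6.80×10^-4, f = 0.02063, h_1 = f(L/D)V²/2g = 2.267 m
Pipe 2: V = 0.1567 m/s, Re = 5.55×10^4, ε/D = 9.55×10^-5, f = 0.02069, h_2 = f(L/D)V²/2g = 0.03980 m
Series → Q common, losses add: H = Σh = 2.307 m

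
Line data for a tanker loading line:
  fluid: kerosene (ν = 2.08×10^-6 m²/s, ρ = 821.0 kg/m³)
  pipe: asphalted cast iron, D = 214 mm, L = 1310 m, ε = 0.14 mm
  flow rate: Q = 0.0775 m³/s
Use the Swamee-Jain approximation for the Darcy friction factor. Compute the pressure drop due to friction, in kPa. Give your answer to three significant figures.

V = 4Q/(πD²) = 4·0.0775/(π·0.214²) = 2.155 m/s
Re = VD/ν = 2.155·0.214/2.08×10^-6 = 2.22×10^5 → turbulent
ε/D = 0.14/214 = 6.54×10^-4
Swamee-Jain: f = 0.01955
h_f = f(L/D)V²/(2g) = 0.01955·(1310/0.214)·2.155²/(2·9.81) = 28.32 m
Δp = ρg·h_f = 821.0·9.81·28.32 = 228.1 kPa

Δp ≈ 228 kPa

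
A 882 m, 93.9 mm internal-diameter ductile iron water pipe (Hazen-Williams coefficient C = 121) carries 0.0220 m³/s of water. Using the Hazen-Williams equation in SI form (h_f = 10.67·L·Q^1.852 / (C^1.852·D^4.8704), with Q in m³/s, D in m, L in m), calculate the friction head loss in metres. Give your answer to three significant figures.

h_f ≈ 112 m

h_f = 10.67·882·0.0220^1.852 / (121^1.852·0.0939^4.8704) = 112.2 m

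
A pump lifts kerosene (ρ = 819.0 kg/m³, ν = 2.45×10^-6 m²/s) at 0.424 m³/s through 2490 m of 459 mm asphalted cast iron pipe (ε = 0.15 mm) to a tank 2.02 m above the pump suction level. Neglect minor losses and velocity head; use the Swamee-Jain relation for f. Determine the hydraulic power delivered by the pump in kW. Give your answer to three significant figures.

P_hyd ≈ 110 kW

V = 4Q/(πD²) = 2.562 m/s; Re = 4.80×10^5; ε/D = 3.27×10^-4; f = 0.01663
h_f = f(L/D)V²/2g = 30.19 m
Total head H = z + h_f = 2.02 + 30.19 = 32.21 m
P_hyd = ρgQH = 819.0·9.81·0.424·32.21 = 109.7 kW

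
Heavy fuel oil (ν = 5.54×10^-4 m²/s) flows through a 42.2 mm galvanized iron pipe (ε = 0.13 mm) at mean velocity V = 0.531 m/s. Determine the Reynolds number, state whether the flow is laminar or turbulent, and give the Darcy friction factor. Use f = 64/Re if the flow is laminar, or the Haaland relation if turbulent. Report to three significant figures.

Re = VD/ν = 0.5310·0.0422/5.54×10^-4 = 40.4
Re < 2300 → laminar → f = 64/Re = 1.582

Re ≈ 40.4; laminar; f = 64/Re ≈ 1.58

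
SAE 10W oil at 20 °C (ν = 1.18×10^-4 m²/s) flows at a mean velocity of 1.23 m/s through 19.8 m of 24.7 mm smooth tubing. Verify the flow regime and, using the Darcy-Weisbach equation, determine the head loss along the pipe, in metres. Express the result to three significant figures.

Re = VD/ν = 1.23·0.02470/1.18×10^-4 = 257 → laminar (Re < 2300)
f = 64/Re = 0.2486
h_f = f(L/D)V²/(2g) = 0.2486·(19.8/0.02470)·1.23²/(2·9.81) = 15.37 m

h_f ≈ 15.4 m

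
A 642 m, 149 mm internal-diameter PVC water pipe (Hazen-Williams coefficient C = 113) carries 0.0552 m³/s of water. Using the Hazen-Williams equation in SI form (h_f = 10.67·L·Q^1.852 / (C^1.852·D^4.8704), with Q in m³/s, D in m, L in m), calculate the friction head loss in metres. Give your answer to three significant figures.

h_f = 10.67·642·0.0552^1.852 / (113^1.852·0.149^4.8704) = 53.75 m

h_f ≈ 53.8 m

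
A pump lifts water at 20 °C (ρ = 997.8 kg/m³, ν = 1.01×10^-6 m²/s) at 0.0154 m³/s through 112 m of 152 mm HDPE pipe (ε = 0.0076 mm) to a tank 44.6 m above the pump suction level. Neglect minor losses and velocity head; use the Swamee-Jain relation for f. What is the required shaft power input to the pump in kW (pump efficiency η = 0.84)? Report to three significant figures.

V = 4Q/(πD²) = 0.8487 m/s; Re = 1.28×10^5; ε/D = 5.00×10^-5; f = 0.01733
h_f = f(L/D)V²/2g = 0.4688 m
Total head H = z + h_f = 44.6 + 0.4688 = 45.07 m
P_hyd = ρgQH = 997.8·9.81·0.0154·45.07 = 6.794 kW
P_shaft = P_hyd/η = 6.794/0.84 = 8.088 kW

P_shaft ≈ 8.09 kW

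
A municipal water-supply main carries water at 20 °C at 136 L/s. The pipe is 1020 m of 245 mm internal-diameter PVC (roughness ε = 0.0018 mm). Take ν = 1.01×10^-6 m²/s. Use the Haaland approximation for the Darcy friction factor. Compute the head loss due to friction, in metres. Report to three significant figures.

h_f ≈ 21.9 m

V = 4Q/(πD²) = 4·0.136/(π·0.245²) = 2.885 m/s
Re = VD/ν = 2.885·0.245/1.01×10^-6 = 7.00×10^5 → turbulent
ε/D = 0.0018/245 = 7.35×10^-6
Haaland: f = 0.01242
h_f = f(L/D)V²/(2g) = 0.01242·(1020/0.245)·2.885²/(2·9.81) = 21.92 m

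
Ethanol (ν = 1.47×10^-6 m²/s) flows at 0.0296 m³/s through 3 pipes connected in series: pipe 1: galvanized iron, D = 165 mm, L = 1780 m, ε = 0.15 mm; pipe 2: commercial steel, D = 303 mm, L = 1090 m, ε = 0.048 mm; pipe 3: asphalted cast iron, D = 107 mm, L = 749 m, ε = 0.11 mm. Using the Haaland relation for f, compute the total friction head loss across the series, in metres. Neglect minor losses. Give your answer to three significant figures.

H ≈ 103 m

Pipe 1: V = 1.384 m/s, Re = 1.55×10^5, ε/D = 9.09×10^-4, f = 0.02088, h_1 = f(L/D)V²/2g = 22.00 m
Pipe 2: V = 0.4105 m/s, Re = 8.46×10^4, ε/D = 1.58×10^-4, f = 0.01911, h_2 = f(L/D)V²/2g = 0.5904 m
Pipe 3: V = 3.292 m/s, Re = 2.40×10^5, ε/D = 0.00103, f = 0.02084, h_3 = f(L/D)V²/2g = 80.56 m
Series → Q common, losses add: H = Σh = 103.1 m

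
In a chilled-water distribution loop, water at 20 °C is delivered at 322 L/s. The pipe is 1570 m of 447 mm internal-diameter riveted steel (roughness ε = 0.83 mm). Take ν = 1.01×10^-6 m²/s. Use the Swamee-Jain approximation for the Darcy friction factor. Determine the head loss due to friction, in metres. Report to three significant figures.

h_f ≈ 17.5 m

V = 4Q/(πD²) = 4·0.322/(π·0.447²) = 2.052 m/s
Re = VD/ν = 2.052·0.447/1.01×10^-6 = 9.08×10^5 → turbulent
ε/D = 0.83/447 = 0.00186
Swamee-Jain: f = 0.02326
h_f = f(L/D)V²/(2g) = 0.02326·(1570/0.447)·2.052²/(2·9.81) = 17.53 m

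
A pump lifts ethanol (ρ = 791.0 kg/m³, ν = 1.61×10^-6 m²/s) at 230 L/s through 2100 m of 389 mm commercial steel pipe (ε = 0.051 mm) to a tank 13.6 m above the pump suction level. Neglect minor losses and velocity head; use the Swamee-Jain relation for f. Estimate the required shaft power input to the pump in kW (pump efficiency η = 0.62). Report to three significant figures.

P_shaft ≈ 83.4 kW

V = 4Q/(πD²) = 1.935 m/s; Re = 4.68×10^5; ε/D = 1.31×10^-4; f = 0.01492
h_f = f(L/D)V²/2g = 15.38 m
Total head H = z + h_f = 13.6 + 15.38 = 28.98 m
P_hyd = ρgQH = 791.0·9.81·0.230·28.98 = 51.72 kW
P_shaft = P_hyd/η = 51.72/0.62 = 83.42 kW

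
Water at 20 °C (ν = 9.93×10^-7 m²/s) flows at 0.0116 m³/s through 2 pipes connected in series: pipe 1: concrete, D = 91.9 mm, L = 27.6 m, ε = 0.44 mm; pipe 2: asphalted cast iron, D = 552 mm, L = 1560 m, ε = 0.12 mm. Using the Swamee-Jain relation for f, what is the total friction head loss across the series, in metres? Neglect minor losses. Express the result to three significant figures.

Pipe 1: V = 1.749 m/s, Re = 1.62×10^5, ε/D = 0.00479, f = 0.03077, h_1 = f(L/D)V²/2g = 1.441 m
Pipe 2: V = 0.04847 m/s, Re = 2.69×10^4, ε/D = 2.17×10^-4, f = 0.02461, h_2 = f(L/D)V²/2g = 0.008328 m
Series → Q common, losses add: H = Σh = 1.449 m

H ≈ 1.45 m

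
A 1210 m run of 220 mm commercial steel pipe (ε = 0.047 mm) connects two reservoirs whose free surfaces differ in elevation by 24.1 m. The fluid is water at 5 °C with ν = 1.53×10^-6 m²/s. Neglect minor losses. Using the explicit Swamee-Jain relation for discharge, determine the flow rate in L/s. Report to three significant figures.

Q ≈ 87.6 L/s

Swamee-Jain (Type II): Q = -0.965·√(gD⁵h_f/L)·ln[ε/(3.7D) + √(3.17ν²L/(gD³h_f))]
√(gD⁵h_f/L) = √(9.81·0.220⁵·24.1/1210) = 0.01003
ε/(3.7D) = 5.77×10^-5; √(3.17ν²L/(gD³h_f)) = 5.97×10^-5
Q = -0.965·0.01003·ln(1.175×10^-4) = 0.08763 m³/s
Check: V = 2.31 m/s, Re = 3.31×10^5, f = 0.01625, h_f = 24.2 m ≈ 24.1 m ✓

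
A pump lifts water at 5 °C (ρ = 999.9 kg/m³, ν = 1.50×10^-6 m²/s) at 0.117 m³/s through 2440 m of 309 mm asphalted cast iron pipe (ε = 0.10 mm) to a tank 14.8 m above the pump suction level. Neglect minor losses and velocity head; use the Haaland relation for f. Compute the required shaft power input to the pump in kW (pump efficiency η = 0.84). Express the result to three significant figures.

P_shaft ≈ 42.8 kW

V = 4Q/(πD²) = 1.560 m/s; Re = 3.21×10^5; ε/D = 3.24×10^-4; f = 0.01687
h_f = f(L/D)V²/2g = 16.52 m
Total head H = z + h_f = 14.8 + 16.52 = 31.32 m
P_hyd = ρgQH = 999.9·9.81·0.117·31.32 = 35.95 kW
P_shaft = P_hyd/η = 35.95/0.84 = 42.80 kW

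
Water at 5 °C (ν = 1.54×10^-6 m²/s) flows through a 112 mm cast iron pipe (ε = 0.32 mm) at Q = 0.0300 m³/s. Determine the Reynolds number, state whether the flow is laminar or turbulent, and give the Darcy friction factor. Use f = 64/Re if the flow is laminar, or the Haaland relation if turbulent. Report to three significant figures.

V = 4Q/(πD²) = 3.045 m/s
Re = VD/ν = 3.045·0.112/1.54×10^-6 = 2.21×10^5
Re > 4000 → turbulent; ε/D = 0.00286
Haaland: f = 0.02642

Re ≈ 2.21×10^5; turbulent; f ≈ 0.0264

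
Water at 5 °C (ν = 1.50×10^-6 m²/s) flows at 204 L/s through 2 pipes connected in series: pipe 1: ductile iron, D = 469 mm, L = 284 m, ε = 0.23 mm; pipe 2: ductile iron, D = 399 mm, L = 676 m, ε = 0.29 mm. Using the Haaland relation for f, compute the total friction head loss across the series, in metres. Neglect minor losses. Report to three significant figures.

H ≈ 5.13 m

Pipe 1: V = 1.181 m/s, Re = 3.69×10^5, ε/D = 4.90×10^-4, f = 0.01779, h_1 = f(L/D)V²/2g = 0.7656 m
Pipe 2: V = 1.632 m/s, Re = 4.34×10^5, ε/D = 7.27×10^-4, f = 0.01898, h_2 = f(L/D)V²/2g = 4.362 m
Series → Q common, losses add: H = Σh = 5.128 m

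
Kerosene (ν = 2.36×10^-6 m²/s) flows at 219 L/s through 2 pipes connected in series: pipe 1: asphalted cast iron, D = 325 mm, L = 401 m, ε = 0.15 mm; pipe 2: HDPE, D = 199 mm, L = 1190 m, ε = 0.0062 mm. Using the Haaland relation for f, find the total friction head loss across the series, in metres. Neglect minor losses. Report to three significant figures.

H ≈ 206 m

Pipe 1: V = 2.640 m/s, Re = 3.64×10^5, ε/D = 4.62×10^-4, f = 0.01763, h_1 = f(L/D)V²/2g = 7.725 m
Pipe 2: V = 7.041 m/s, Re = 5.94×10^5, ε/D = 3.12×10^-5, f = 0.01309, h_2 = f(L/D)V²/2g = 197.8 m
Series → Q common, losses add: H = Σh = 205.6 m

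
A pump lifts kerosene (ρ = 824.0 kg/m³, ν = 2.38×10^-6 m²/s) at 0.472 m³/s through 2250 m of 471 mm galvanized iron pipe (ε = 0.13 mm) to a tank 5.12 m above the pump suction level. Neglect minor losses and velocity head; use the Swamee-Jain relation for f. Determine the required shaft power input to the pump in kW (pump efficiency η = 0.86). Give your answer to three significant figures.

P_shaft ≈ 150 kW

V = 4Q/(πD²) = 2.709 m/s; Re = 5.36×10^5; ε/D = 2.76×10^-4; f = 0.01610
h_f = f(L/D)V²/2g = 28.77 m
Total head H = z + h_f = 5.12 + 28.77 = 33.89 m
P_hyd = ρgQH = 824.0·9.81·0.472·33.89 = 129.3 kW
P_shaft = P_hyd/η = 129.3/0.86 = 150.3 kW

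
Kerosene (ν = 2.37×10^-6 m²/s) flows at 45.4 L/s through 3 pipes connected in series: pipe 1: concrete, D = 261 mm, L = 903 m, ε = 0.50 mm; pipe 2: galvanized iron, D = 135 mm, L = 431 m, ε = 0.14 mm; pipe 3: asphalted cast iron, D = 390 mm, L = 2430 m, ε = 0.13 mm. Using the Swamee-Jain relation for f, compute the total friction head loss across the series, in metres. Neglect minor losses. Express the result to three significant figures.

H ≈ 39.3 m

Pipe 1: V = 0.8486 m/s, Re = 9.34×10^4, ε/D = 0.00192, f = 0.02522, h_1 = f(L/D)V²/2g = 3.203 m
Pipe 2: V = 3.172 m/s, Re = 1.81×10^5, ε/D = 0.00104, f = 0.02147, h_2 = f(L/D)V²/2g = 35.14 m
Pipe 3: V = 0.3800 m/s, Re = 6.25×10^4, ε/D = 3.33×10^-4, f = 0.02118, h_3 = f(L/D)V²/2g = 0.9717 m
Series → Q common, losses add: H = Σh = 39.32 m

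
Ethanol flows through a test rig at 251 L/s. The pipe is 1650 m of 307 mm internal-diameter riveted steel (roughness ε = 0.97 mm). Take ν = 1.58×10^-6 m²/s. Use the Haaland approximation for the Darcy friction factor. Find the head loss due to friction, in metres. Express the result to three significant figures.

V = 4Q/(πD²) = 4·0.251/(π·0.307²) = 3.391 m/s
Re = VD/ν = 3.391·0.307/1.58×10^-6 = 6.59×10^5 → turbulent
ε/D = 0.97/307 = 0.00316
Haaland: f = 0.02678
h_f = f(L/D)V²/(2g) = 0.02678·(1650/0.307)·3.391²/(2·9.81) = 84.36 m

h_f ≈ 84.4 m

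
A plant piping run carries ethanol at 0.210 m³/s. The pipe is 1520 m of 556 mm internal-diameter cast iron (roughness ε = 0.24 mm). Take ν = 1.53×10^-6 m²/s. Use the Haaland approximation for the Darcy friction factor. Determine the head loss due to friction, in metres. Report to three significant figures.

h_f ≈ 1.84 m

V = 4Q/(πD²) = 4·0.210/(π·0.556²) = 0.8649 m/s
Re = VD/ν = 0.8649·0.556/1.53×10^-6 = 3.14×10^5 → turbulent
ε/D = 0.24/556 = 4.32×10^-4
Haaland: f = 0.01761
h_f = f(L/D)V²/(2g) = 0.01761·(1520/0.556)·0.8649²/(2·9.81) = 1.835 m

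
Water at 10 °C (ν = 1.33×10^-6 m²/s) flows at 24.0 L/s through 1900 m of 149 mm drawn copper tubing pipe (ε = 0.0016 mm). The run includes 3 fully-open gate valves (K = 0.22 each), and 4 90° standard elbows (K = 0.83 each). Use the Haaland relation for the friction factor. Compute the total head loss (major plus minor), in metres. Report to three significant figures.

H_L ≈ 20.5 m

V = 4Q/(πD²) = 1.376 m/s; V²/2g = 0.09656 m
Re = 1.54×10^5, ε/D = 1.07×10^-5 → f = 0.01637 (Haaland)
Major: h_f = f(L/D)·V²/2g = 0.01637·12752·0.09656 = 20.15 m
Minor: ΣK = 3.98; h_m = ΣK·V²/2g = 0.3843 m
Total H_L = 20.15 + 0.3843 = 20.54 m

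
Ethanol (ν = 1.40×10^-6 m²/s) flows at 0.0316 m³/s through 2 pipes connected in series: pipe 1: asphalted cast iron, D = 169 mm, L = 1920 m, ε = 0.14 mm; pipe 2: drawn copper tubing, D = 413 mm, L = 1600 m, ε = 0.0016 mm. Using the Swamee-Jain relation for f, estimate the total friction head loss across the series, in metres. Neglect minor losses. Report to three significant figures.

H ≈ 24.0 m

Pipe 1: V = 1.409 m/s, Re = 1.70×10^5, ε/D = 8.28×10^-4, f = 0.02073, h_1 = f(L/D)V²/2g = 23.82 m
Pipe 2: V = 0.2359 m/s, Re = 6.96×10^4, ε/D = 3.87×10^-6, f = 0.01932, h_2 = f(L/D)V²/2g = 0.2122 m
Series → Q common, losses add: H = Σh = 24.03 m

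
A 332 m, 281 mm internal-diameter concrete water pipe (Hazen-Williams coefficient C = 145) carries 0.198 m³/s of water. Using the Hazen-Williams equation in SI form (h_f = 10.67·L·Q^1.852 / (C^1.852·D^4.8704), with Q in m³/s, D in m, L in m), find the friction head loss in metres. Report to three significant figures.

h_f = 10.67·332·0.198^1.852 / (145^1.852·0.281^4.8704) = 8.490 m

h_f ≈ 8.49 m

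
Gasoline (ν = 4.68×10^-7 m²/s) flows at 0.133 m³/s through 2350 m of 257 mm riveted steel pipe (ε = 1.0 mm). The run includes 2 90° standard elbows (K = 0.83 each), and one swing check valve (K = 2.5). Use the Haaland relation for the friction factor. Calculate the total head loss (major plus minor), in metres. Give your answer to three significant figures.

V = 4Q/(πD²) = 2.564 m/s; V²/2g = 0.3350 m
Re = 1.41×10^6, ε/D = 0.00389 → f = 0.02832 (Haaland)
Major: h_f = f(L/D)·V²/2g = 0.02832·9144·0.3350 = 86.75 m
Minor: ΣK = 4.16; h_m = ΣK·V²/2g = 1.394 m
Total H_L = 86.75 + 1.394 = 88.14 m

H_L ≈ 88.1 m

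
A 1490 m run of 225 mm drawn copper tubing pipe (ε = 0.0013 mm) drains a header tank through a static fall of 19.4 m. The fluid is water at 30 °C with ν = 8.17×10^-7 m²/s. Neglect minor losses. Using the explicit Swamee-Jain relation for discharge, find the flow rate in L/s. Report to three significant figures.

Q ≈ 83.9 L/s

Swamee-Jain (Type II): Q = -0.965·√(gD⁵h_f/L)·ln[ε/(3.7D) + √(3.17ν²L/(gD³h_f))]
√(gD⁵h_f/L) = √(9.81·0.225⁵·19.4/1490) = 0.008582
ε/(3.7D) = 1.56×10^-6; √(3.17ν²L/(gD³h_f)) = 3.81×10^-5
Q = -0.965·0.008582·ln(3.970×10^-5) = 0.08393 m³/s
Check: V = 2.11 m/s, Re = 5.81×10^5, f = 0.01285, h_f = 19.3 m ≈ 19.4 m ✓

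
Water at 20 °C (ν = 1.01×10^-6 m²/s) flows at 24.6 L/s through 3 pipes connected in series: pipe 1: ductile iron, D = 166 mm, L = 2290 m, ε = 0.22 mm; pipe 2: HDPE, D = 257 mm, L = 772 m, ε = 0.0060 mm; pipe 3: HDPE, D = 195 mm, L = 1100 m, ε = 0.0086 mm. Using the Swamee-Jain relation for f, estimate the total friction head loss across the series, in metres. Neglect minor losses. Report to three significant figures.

H ≈ 24.2 m

Pipe 1: V = 1.137 m/s, Re = 1.87×10^5, ε/D = 0.00133, f = 0.02247, h_1 = f(L/D)V²/2g = 20.41 m
Pipe 2: V = 0.4742 m/s, Re = 1.21×10^5, ε/D = 2.33×10^-5, f = 0.01734, h_2 = f(L/D)V²/2g = 0.5970 m
Pipe 3: V = 0.8237 m/s, Re = 1.59×10^5, ε/D = 4.41×10^-5, f = 0.01660, h_3 = f(L/D)V²/2g = 3.238 m
Series → Q common, losses add: H = Σh = 24.24 m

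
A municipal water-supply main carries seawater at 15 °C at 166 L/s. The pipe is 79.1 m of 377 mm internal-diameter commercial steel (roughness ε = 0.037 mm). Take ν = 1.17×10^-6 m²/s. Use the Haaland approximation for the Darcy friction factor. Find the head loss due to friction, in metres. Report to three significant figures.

V = 4Q/(πD²) = 4·0.166/(π·0.377²) = 1.487 m/s
Re = VD/ν = 1.487·0.377/1.17×10^-6 = 4.79×10^5 → turbulent
ε/D = 0.037/377 = 9.81×10^-5
Haaland: f = 0.01431
h_f = f(L/D)V²/(2g) = 0.01431·(79.1/0.377)·1.487²/(2·9.81) = 0.3385 m

h_f ≈ 0.339 m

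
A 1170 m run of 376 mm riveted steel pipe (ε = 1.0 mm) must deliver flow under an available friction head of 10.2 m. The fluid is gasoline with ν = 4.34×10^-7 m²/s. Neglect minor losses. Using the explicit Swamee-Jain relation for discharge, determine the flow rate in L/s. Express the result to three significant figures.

Swamee-Jain (Type II): Q = -0.965·√(gD⁵h_f/L)·ln[ε/(3.7D) + √(3.17ν²L/(gD³h_f))]
√(gD⁵h_f/L) = √(9.81·0.376⁵·10.2/1170) = 0.02535
ε/(3.7D) = 7.19×10^-4; √(3.17ν²L/(gD³h_f)) = 1.15×10^-5
Q = -0.965·0.02535·ln(7.303×10^-4) = 0.1767 m³/s
Check: V = 1.59 m/s, Re = 1.38×10^6, f = 0.02547, h_f = 10.2 m ≈ 10.2 m ✓

Q ≈ 177 L/s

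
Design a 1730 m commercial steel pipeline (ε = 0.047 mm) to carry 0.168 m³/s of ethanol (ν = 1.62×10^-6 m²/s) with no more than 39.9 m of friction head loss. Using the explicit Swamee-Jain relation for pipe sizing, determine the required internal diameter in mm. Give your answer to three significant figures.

D ≈ 277 mm

Swamee-Jain (Type III): D = 0.66·[ε^1.25·(LQ²/(gh_f))^4.75 + ν·Q^9.4·(L/(gh_f))^5.2]^0.04
LQ²/(gh_f) = 0.1247; L/(gh_f) = 4.420
Term 1 = ε^1.25·(…)^4.75 = 1.98×10^-10; Term 2 = ν·Q^9.4·(…)^5.2 = 1.92×10^-10
D = 0.66·(1.98×10^-10 + 1.92×10^-10)^0.04 = 0.2774 m = 277 mm
Check: V = 2.78 m/s, Re = 4.76×10^5, f = 0.01529, h_f = 37.5 m ≈ 39.9 m ✓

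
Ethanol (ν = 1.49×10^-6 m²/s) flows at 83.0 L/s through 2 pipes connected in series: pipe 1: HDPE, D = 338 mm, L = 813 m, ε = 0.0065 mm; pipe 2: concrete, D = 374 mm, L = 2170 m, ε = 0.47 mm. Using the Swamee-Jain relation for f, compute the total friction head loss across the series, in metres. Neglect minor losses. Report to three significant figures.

Pipe 1: V = 0.9250 m/s, Re = 2.10×10^5, ε/D = 1.92×10^-5, f = 0.01557, h_1 = f(L/D)V²/2g = 1.633 m
Pipe 2: V = 0.7555 m/s, Re = 1.90×10^5, ε/D = 0.00126, f = 0.02221, h_2 = f(L/D)V²/2g = 3.749 m
Series → Q common, losses add: H = Σh = 5.383 m

H ≈ 5.38 m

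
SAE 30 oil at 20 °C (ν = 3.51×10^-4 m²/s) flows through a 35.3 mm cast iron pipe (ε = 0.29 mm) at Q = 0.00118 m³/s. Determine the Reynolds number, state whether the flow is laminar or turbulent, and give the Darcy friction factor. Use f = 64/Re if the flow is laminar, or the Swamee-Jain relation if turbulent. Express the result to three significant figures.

Re ≈ 121; laminar; f = 64/Re ≈ 0.528

V = 4Q/(πD²) = 1.206 m/s
Re = VD/ν = 1.206·0.0353/3.51×10^-4 = 121
Re < 2300 → laminar → f = 64/Re = 0.5278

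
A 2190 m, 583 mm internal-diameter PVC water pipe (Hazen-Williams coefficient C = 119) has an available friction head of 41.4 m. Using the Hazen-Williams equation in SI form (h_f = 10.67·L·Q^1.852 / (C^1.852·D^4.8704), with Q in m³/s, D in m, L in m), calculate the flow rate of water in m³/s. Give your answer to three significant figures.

Rearranging: Q = [h_f·C^1.852·D^4.8704 / (10.67·L)]^(1/1.852)
Q = [41.4·119^1.852·0.583^4.8704 / (10.67·2190)]^0.540 = 0.9409 m³/s

Q ≈ 0.941 m³/s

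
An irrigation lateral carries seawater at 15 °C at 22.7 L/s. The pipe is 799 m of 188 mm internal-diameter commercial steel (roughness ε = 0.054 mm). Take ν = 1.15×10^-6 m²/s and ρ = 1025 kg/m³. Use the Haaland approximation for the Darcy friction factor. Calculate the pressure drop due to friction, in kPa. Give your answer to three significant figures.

V = 4Q/(πD²) = 4·0.0227/(π·0.188²) = 0.8177 m/s
Re = VD/ν = 0.8177·0.188/1.15×10^-6 = 1.34×10^5 → turbulent
ε/D = 0.054/188 = 2.87×10^-4
Haaland: f = 0.01834
h_f = f(L/D)V²/(2g) = 0.01834·(799/0.188)·0.8177²/(2·9.81) = 2.657 m
Δp = ρg·h_f = 1025·9.81·2.657 = 26.71 kPa

Δp ≈ 26.7 kPa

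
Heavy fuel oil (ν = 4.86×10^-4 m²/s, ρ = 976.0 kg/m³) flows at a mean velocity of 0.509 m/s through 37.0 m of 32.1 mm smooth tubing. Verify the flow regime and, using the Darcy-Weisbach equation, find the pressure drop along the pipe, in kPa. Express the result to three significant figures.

Δp ≈ 277 kPa

Re = VD/ν = 0.509·0.03210/4.86×10^-4 = 33.6 → laminar (Re < 2300)
f = 64/Re = 1.904
h_f = f(L/D)V²/(2g) = 1.904·(37.0/0.03210)·0.509²/(2·9.81) = 28.98 m
Δp = ρg·h_f = 976.0·9.81·28.98 = 277.4 kPa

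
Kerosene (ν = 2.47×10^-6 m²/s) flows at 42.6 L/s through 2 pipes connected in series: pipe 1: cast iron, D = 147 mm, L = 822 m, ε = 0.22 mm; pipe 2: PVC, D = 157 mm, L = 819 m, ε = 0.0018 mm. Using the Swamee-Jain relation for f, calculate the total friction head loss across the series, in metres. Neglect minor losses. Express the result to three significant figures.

H ≈ 63.4 m

Pipe 1: V = 2.510 m/s, Re = 1.49×10^5, ε/D = 0.00150, f = 0.02331, h_1 = f(L/D)V²/2g = 41.86 m
Pipe 2: V = 2.200 m/s, Re = 1.40×10^5, ε/D = 1.15×10^-5, f = 0.01676, h_2 = f(L/D)V²/2g = 21.58 m
Series → Q common, losses add: H = Σh = 63.43 m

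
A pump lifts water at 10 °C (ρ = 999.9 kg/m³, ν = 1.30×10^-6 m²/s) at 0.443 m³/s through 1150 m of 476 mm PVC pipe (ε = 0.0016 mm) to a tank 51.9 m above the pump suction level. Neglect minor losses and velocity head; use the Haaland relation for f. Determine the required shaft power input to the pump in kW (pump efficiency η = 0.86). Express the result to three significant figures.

P_shaft ≈ 308 kW

V = 4Q/(πD²) = 2.489 m/s; Re = 9.12×10^5; ε/D = 3.36×10^-6; f = 0.01182
h_f = f(L/D)V²/2g = 9.021 m
Total head H = z + h_f = 51.9 + 9.021 = 60.92 m
P_hyd = ρgQH = 999.9·9.81·0.443·60.92 = 264.7 kW
P_shaft = P_hyd/η = 264.7/0.86 = 307.8 kW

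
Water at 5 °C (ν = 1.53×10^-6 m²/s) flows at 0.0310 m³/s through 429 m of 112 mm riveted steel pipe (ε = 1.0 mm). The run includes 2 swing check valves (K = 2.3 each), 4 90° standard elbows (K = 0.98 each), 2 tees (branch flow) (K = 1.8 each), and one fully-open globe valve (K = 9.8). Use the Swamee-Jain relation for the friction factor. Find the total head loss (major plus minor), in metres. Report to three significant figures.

V = 4Q/(πD²) = 3.147 m/s; V²/2g = 0.5046 m
Re = 2.30×10^5, ε/D = 0.00893 → f = 0.03692 (Swamee-Jain)
Major: h_f = f(L/D)·V²/2g = 0.03692·3830·0.5046 = 71.36 m
Minor: ΣK = 21.9; h_m = ΣK·V²/2g = 11.06 m
Total H_L = 71.36 + 11.06 = 82.42 m

H_L ≈ 82.4 m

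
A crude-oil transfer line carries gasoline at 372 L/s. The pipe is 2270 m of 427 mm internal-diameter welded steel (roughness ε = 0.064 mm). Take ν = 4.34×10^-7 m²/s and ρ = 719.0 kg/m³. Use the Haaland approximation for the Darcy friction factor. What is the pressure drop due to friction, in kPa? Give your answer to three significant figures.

V = 4Q/(πD²) = 4·0.372/(π·0.427²) = 2.598 m/s
Re = VD/ν = 2.598·0.427/4.34×10^-7 = 2.56×10^6 → turbulent
ε/D = 0.064/427 = 1.50×10^-4
Haaland: f = 0.01342
h_f = f(L/D)V²/(2g) = 0.01342·(2270/0.427)·2.598²/(2·9.81) = 24.54 m
Δp = ρg·h_f = 719.0·9.81·24.54 = 173.1 kPa

Δp ≈ 173 kPa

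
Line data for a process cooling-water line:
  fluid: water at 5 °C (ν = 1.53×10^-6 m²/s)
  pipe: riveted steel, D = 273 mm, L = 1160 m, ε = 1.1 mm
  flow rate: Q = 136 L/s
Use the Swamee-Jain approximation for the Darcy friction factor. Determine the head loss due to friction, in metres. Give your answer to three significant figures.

h_f ≈ 33.7 m

V = 4Q/(πD²) = 4·0.136/(π·0.273²) = 2.323 m/s
Re = VD/ν = 2.323·0.273/1.53×10^-6 = 4.15×10^5 → turbulent
ε/D = 1.1/273 = 0.00403
Swamee-Jain: f = 0.02886
h_f = f(L/D)V²/(2g) = 0.02886·(1160/0.273)·2.323²/(2·9.81) = 33.74 m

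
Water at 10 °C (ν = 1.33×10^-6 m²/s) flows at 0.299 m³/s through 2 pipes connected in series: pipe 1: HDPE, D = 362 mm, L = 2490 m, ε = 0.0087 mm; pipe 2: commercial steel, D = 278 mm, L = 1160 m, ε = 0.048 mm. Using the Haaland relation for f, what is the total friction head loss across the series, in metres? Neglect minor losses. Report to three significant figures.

Pipe 1: V = 2.905 m/s, Re = 7.91×10^5, ε/D = 2.40×10^-5, f = 0.01245, h_1 = f(L/D)V²/2g = 36.82 m
Pipe 2: V = 4.926 m/s, Re = 1.03×10^6, ε/D = 1.73×10^-4, f = 0.01426, h_2 = f(L/D)V²/2g = 73.60 m
Series → Q common, losses add: H = Σh = 110.4 m

H ≈ 110 m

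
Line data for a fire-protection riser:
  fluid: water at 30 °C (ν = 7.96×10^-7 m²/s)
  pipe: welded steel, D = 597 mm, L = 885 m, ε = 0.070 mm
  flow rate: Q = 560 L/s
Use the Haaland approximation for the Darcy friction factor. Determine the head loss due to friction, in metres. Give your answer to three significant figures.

h_f ≈ 4.00 m

V = 4Q/(πD²) = 4·0.560/(π·0.597²) = 2.001 m/s
Re = VD/ν = 2.001·0.597/7.96×10^-7 = 1.50×10^6 → turbulent
ε/D = 0.070/597 = 1.17×10^-4
Haaland: f = 0.01322
h_f = f(L/D)V²/(2g) = 0.01322·(885/0.597)·2.001²/(2·9.81) = 3.998 m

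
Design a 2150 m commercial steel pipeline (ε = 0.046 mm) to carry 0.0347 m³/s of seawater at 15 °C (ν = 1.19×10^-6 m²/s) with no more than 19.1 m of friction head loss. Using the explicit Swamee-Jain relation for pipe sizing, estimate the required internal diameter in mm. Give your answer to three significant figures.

D ≈ 184 mm

Swamee-Jain (Type III): D = 0.66·[ε^1.25·(LQ²/(gh_f))^4.75 + ν·Q^9.4·(L/(gh_f))^5.2]^0.04
LQ²/(gh_f) = 0.01382; L/(gh_f) = 11.47
Term 1 = ε^1.25·(…)^4.75 = 5.56×10^-15; Term 2 = ν·Q^9.4·(…)^5.2 = 7.33×10^-15
D = 0.66·(5.56×10^-15 + 7.33×10^-15)^0.04 = 0.1836 m = 184 mm
Check: V = 1.31 m/s, Re = 2.02×10^5, f = 0.01745, h_f = 17.9 m ≈ 19.1 m ✓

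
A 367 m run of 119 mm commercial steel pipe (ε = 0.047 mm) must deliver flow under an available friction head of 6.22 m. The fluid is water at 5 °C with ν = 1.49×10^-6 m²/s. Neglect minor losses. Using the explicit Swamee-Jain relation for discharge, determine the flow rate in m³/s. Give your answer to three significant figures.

Q ≈ 0.0158 m³/s

Swamee-Jain (Type II): Q = -0.965·√(gD⁵h_f/L)·ln[ε/(3.7D) + √(3.17ν²L/(gD³h_f))]
√(gD⁵h_f/L) = √(9.81·0.119⁵·6.22/367) = 0.001992
ε/(3.7D) = 1.07×10^-4; √(3.17ν²L/(gD³h_f)) = 1.58×10^-4
Q = -0.965·0.001992·ln(2.652×10^-4) = 0.01583 m³/s
Check: V = 1.42 m/s, Re = 1.14×10^5, f = 0.01960, h_f = 6.24 m ≈ 6.22 m ✓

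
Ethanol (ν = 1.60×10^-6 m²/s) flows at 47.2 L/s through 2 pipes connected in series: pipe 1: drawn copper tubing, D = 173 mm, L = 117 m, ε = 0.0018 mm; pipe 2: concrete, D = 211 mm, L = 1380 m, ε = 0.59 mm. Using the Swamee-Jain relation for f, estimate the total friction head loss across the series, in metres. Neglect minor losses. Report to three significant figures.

H ≈ 18.3 m

Pipe 1: V = 2.008 m/s, Re = 2.17×10^5, ε/D = 1.04×10^-5, f = 0.01539, h_1 = f(L/D)V²/2g = 2.139 m
Pipe 2: V = 1.350 m/s, Re = 1.78×10^5, ε/D = 0.00280, f = 0.02664, h_2 = f(L/D)V²/2g = 16.18 m
Series → Q common, losses add: H = Σh = 18.32 m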